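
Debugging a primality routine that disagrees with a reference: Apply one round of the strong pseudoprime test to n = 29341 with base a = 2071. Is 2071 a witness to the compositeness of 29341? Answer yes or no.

n − 1 = 29340 = 2^2 · 7335, so s = 2 and d = 7335.
x_0 = 2071^7335 mod 29341 = 25011.
x_0 is neither 1 nor 29340, so continue squaring.
x_1 = 25011^2 mod 29341 = 1.
x_1 = 1 but x_0 ≠ ±1, a nontrivial square root of 1 — 2071 is a witness and 29341 is composite.

yes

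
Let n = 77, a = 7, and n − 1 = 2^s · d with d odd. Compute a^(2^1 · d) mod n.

n − 1 = 76 = 2^2 · 19, so s = 2 and d = 19.
Repeated squaring mod 77: 7^1 ≡ 7, 7^2 ≡ 49, 7^4 ≡ 14, 7^8 ≡ 42, 7^16 ≡ 70.
19 = 16 + 2 + 1, so 7^19 ≡ 70·49·7 ≡ 63 (mod 77).
x_0 = 63.
x_1 = 63^2 mod 77 = 42.

42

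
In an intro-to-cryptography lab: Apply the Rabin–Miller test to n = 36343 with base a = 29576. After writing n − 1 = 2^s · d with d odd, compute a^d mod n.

n − 1 = 36342 = 2^1 · 18171, so s = 1 and d = 18171.
Repeated squaring mod 36343: 29576^1 ≡ 29576, 29576^2 ≡ 109, 29576^4 ≡ 11881, 29576^8 ≡ 1949, 29576^16 ≡ 18929, 29576^32 ≡ 1404, 29576^64 ≡ 8694, 29576^128 ≡ 28539, 29576^256 ≡ 27891, 29576^512 ≡ 22309, 29576^1024 ≡ 10439, 29576^2048 ≡ 16407, 29576^4096 ≡ 33391, 29576^8192 ≡ 28327, 29576^16384 ≡ 1832.
18171 = 16384 + 1024 + 512 + 128 + 64 + 32 + 16 + 8 + 2 + 1, so 29576^18171 ≡ 1832·10439·22309·28539·8694·1404·18929·1949·109·29576 ≡ 1 (mod 36343).

1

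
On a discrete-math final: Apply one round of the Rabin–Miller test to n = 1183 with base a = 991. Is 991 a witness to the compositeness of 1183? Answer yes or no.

n − 1 = 1182 = 2^1 · 591, so s = 1 and d = 591.
x_0 = 991^591 mod 1183 = 1.
x_0 = 1, so 991 is not a witness.

no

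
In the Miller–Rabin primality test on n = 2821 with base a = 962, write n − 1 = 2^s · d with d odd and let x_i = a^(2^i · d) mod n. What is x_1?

2171

n − 1 = 2820 = 2^2 · 705, so s = 2 and d = 705.
Repeated squaring mod 2821: 962^1 ≡ 962, 962^2 ≡ 156, 962^4 ≡ 1768, 962^8 ≡ 156, 962^16 ≡ 1768, 962^32 ≡ 156, 962^64 ≡ 1768, 962^128 ≡ 156, 962^256 ≡ 1768, 962^512 ≡ 156.
705 = 512 + 128 + 64 + 1, so 962^705 ≡ 156·156·1768·962 ≡ 559 (mod 2821).
x_0 = 559.
x_1 = 559^2 mod 2821 = 2171.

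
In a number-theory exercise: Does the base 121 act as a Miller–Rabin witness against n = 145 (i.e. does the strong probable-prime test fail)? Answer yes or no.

n − 1 = 144 = 2^4 · 9, so s = 4 and d = 9.
Repeated squaring mod 145: 121^1 ≡ 121, 121^2 ≡ 141, 121^4 ≡ 16, 121^8 ≡ 111.
9 = 8 + 1, so 121^9 ≡ 111·121 ≡ 91 (mod 145).
x_0 = 121^9 mod 145 = 91.
x_0 is neither 1 nor 144, so continue squaring.
x_1 = 91^2 mod 145 = 16.
x_2 = 16^2 mod 145 = 111.
x_3 = 111^2 mod 145 = 141.
Reached i = s−1 = 3 without hitting −1: 121 is a Miller–Rabin witness and 145 is composite.

yes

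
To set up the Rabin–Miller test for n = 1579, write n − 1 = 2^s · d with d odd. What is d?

Halving: 1578 → 789; 789 is odd.
So 1578 = 2^1 · 789.

789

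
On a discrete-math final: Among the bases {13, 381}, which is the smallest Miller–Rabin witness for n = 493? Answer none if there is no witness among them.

13

n − 1 = 492 = 2^2 · 123, so s = 2 and d = 123.
Base 13: x_0 = 13^123 mod 493 = 4. x_0 is neither 1 nor 492, so continue squaring. x_1 = 4^2 mod 493 = 16. Reached i = s−1 = 1 without hitting −1: 13 is a Miller–Rabin witness and 493 is composite.
Base 381: x_0 = 381^123 mod 493 = 150. x_0 is neither 1 nor 492, so continue squaring. x_1 = 150^2 mod 493 = 315. Reached i = s−1 = 1 without hitting −1: 381 is a Miller–Rabin witness and 493 is composite.
The smallest witness among the given bases is 13.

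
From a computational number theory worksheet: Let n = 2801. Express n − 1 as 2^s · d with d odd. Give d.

175

Halving: 2800 → 1400 → 700 → 350 → 175; 175 is odd.
So 2800 = 2^4 · 175.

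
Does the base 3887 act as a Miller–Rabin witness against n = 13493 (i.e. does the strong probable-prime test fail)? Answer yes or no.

yes

n − 1 = 13492 = 2^2 · 3373, so s = 2 and d = 3373.
x_0 = 3887^3373 mod 13493 = 5952.
x_0 is neither 1 nor 13492, so continue squaring.
x_1 = 5952^2 mod 13493 = 7179.
Reached i = s−1 = 1 without hitting −1: 3887 is a Miller–Rabin witness and 13493 is composite.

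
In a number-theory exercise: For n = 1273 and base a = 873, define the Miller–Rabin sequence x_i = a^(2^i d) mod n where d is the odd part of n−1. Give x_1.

n − 1 = 1272 = 2^3 · 159, so s = 3 and d = 159.
x_0 = 873^159 mod 1273 = 246.
x_1 = 246^2 mod 1273 = 685.

685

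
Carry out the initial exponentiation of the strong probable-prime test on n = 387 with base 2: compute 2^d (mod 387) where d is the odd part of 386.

371

n − 1 = 386 = 2^1 · 193, so s = 1 and d = 193.
2^193 mod 387 = 371.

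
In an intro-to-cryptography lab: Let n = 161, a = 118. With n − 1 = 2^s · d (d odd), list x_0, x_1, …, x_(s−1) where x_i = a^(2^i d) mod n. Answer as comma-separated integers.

13, 8, 64, 71, 50

n − 1 = 160 = 2^5 · 5, so s = 5 and d = 5.
x_0 = 118^5 mod 161 = 13.
x_1 = 13^2 mod 161 = 8.
x_2 = 8^2 mod 161 = 64.
x_3 = 64^2 mod 161 = 71.
x_4 = 71^2 mod 161 = 50.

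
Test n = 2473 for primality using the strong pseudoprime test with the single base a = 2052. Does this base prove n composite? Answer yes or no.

n − 1 = 2472 = 2^3 · 309, so s = 3 and d = 309.
x_0 = 2052^309 mod 2473 = 1495.
x_0 is neither 1 nor 2472, so continue squaring.
x_1 = 1495^2 mod 2473 = 1906.
x_2 = 1906^2 mod 2473 = 2472.
x_2 ≡ −1, so 2052 is not a witness.

no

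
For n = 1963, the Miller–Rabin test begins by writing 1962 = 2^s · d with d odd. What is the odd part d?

981

Halving: 1962 → 981; 981 is odd.
So 1962 = 2^1 · 981.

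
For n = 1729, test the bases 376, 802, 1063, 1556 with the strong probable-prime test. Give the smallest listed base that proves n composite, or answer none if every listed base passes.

none

n − 1 = 1728 = 2^6 · 27, so s = 6 and d = 27.
Base 376: x_0 = 376^27 mod 1729 = 1728. x_0 = 1728 ≡ −1, so 376 is not a witness.
Base 802: x_0 = 802^27 mod 1729 = 1. x_0 = 1, so 802 is not a witness.
Base 1063: x_0 = 1063^27 mod 1729 = 1728. x_0 = 1728 ≡ −1, so 1063 is not a witness.
Base 1556: x_0 = 1556^27 mod 1729 = 1. x_0 = 1, so 1556 is not a witness.
No listed base is a witness for 1729.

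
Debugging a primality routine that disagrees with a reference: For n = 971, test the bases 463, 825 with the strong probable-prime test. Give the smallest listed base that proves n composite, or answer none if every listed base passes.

n − 1 = 970 = 2^1 · 485, so s = 1 and d = 485.
Base 463: x_0 = 463^485 mod 971 = 1. x_0 = 1, so 463 is not a witness.
Base 825: x_0 = 825^485 mod 971 = 970. x_0 = 970 ≡ −1, so 825 is not a witness.
No listed base is a witness for 971.

none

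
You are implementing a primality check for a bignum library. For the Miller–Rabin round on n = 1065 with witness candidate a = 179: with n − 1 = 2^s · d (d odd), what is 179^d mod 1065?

n − 1 = 1064 = 2^3 · 133, so s = 3 and d = 133.
179^133 mod 1065 = 569.

569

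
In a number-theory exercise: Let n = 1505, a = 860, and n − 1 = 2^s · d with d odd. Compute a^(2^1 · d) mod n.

645

n − 1 = 1504 = 2^5 · 47, so s = 5 and d = 47.
x_0 = 860^47 mod 1505 = 860.
x_1 = 860^2 mod 1505 = 645.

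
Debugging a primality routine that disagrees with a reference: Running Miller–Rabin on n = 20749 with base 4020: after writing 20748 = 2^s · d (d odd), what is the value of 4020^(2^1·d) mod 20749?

20748

n − 1 = 20748 = 2^2 · 5187, so s = 2 and d = 5187.
x_0 = 4020^5187 mod 20749 = 18296.
x_1 = 18296^2 mod 20749 = 20748.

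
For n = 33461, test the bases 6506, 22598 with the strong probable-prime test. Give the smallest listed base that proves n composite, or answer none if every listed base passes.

n − 1 = 33460 = 2^2 · 8365, so s = 2 and d = 8365.
Base 6506: x_0 = 6506^8365 mod 33461 = 13860. x_0 is neither 1 nor 33460, so continue squaring. x_1 = 13860^2 mod 33461 = 33460. x_1 ≡ −1, so 6506 is not a witness.
Base 22598: x_0 = 22598^8365 mod 33461 = 13860. x_0 is neither 1 nor 33460, so continue squaring. x_1 = 13860^2 mod 33461 = 33460. x_1 ≡ −1, so 22598 is not a witness.
No listed base is a witness for 33461.

none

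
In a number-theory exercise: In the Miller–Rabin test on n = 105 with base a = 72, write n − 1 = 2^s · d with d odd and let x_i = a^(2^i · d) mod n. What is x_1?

39

n − 1 = 104 = 2^3 · 13, so s = 3 and d = 13.
x_0 = 72^13 mod 105 = 72.
x_1 = 72^2 mod 105 = 39.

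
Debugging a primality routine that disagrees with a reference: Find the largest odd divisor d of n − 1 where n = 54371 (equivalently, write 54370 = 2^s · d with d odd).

27185

Halving: 54370 → 27185; 27185 is odd.
So 54370 = 2^1 · 27185.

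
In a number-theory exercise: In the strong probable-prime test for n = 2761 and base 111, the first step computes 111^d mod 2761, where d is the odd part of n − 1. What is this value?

n − 1 = 2760 = 2^3 · 345, so s = 3 and d = 345.
111^345 mod 2761 = 298.

298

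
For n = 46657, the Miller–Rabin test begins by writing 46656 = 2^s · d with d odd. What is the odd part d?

729

Halving: 46656 → 23328 → 11664 → 5832 → 2916 → 1458 → 729; 729 is odd.
So 46656 = 2^6 · 729.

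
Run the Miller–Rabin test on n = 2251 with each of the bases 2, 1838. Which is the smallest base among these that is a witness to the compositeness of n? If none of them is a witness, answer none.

n − 1 = 2250 = 2^1 · 1125, so s = 1 and d = 1125.
Base 2: x_0 = 2^1125 mod 2251 = 2250. x_0 = 2250 ≡ −1, so 2 is not a witness.
Base 1838: x_0 = 1838^1125 mod 2251 = 2250. x_0 = 2250 ≡ −1, so 1838 is not a witness.
No listed base is a witness for 2251.

none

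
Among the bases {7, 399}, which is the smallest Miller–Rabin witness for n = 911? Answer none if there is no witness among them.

n − 1 = 910 = 2^1 · 455, so s = 1 and d = 455.
Base 7: x_0 = 7^455 mod 911 = 910. x_0 = 910 ≡ −1, so 7 is not a witness.
Base 399: x_0 = 399^455 mod 911 = 910. x_0 = 910 ≡ −1, so 399 is not a witness.
No listed base is a witness for 911.

none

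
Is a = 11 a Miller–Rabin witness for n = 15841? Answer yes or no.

n − 1 = 15840 = 2^5 · 495, so s = 5 and d = 495.
Repeated squaring mod 15841: 11^1 ≡ 11, 11^2 ≡ 121, 11^4 ≡ 14641, 11^8 ≡ 14310, 11^16 ≡ 15334, 11^32 ≡ 3593, 11^64 ≡ 15075, 11^128 ≡ 639, 11^256 ≡ 12296.
495 = 256 + 128 + 64 + 32 + 8 + 4 + 2 + 1, so 11^495 ≡ 12296·639·15075·3593·14310·14641·121·11 ≡ 8989 (mod 15841).
x_0 = 11^495 mod 15841 = 8989.
x_0 is neither 1 nor 15840, so continue squaring.
x_1 = 8989^2 mod 15841 = 13021.
x_2 = 13021^2 mod 15841 = 218.
x_3 = 218^2 mod 15841 = 1.
x_3 = 1 but x_2 ≠ ±1, a nontrivial square root of 1 — 11 is a witness and 15841 is composite.

yes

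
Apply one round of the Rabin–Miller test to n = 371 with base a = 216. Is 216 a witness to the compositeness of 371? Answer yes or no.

n − 1 = 370 = 2^1 · 185, so s = 1 and d = 185.
x_0 = 216^185 mod 371 = 223.
x_0 ∉ {1, 370} and s = 1, so 216 is a Miller–Rabin witness and 371 is composite.

yes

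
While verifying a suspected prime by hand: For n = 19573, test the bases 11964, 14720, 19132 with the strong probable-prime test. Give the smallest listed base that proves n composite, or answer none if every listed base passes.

n − 1 = 19572 = 2^2 · 4893, so s = 2 and d = 4893.
Base 11964: x_0 = 11964^4893 mod 19573 = 17953. x_0 is neither 1 nor 19572, so continue squaring. x_1 = 17953^2 mod 19573 = 1618. Reached i = s−1 = 1 without hitting −1: 11964 is a Miller–Rabin witness and 19573 is composite.
Base 14720: x_0 = 14720^4893 mod 19573 = 12167. x_0 is neither 1 nor 19572, so continue squaring. x_1 = 12167^2 mod 19573 = 5290. Reached i = s−1 = 1 without hitting −1: 14720 is a Miller–Rabin witness and 19573 is composite.
Base 19132: x_0 = 19132^4893 mod 19573 = 12591. x_0 is neither 1 nor 19572, so continue squaring. x_1 = 12591^2 mod 19573 = 11554. Reached i = s−1 = 1 without hitting −1: 19132 is a Miller–Rabin witness and 19573 is composite.
The smallest witness among the given bases is 11964.

11964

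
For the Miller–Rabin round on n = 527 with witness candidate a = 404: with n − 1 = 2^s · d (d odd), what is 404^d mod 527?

497

n − 1 = 526 = 2^1 · 263, so s = 1 and d = 263.
404^263 mod 527 = 497.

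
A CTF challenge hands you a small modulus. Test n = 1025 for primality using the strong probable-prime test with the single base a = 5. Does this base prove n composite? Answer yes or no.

n − 1 = 1024 = 2^10 · 1, so s = 10 and d = 1.
x_0 = 5^1 mod 1025 = 5.
x_0 is neither 1 nor 1024, so continue squaring.
x_1 = 5^2 mod 1025 = 25.
x_2 = 25^2 mod 1025 = 625.
x_3 = 625^2 mod 1025 = 100.
x_4 = 100^2 mod 1025 = 775.
x_5 = 775^2 mod 1025 = 1000.
x_6 = 1000^2 mod 1025 = 625.
x_7 = 625^2 mod 1025 = 100.
x_8 = 100^2 mod 1025 = 775.
x_9 = 775^2 mod 1025 = 1000.
Reached i = s−1 = 9 without hitting −1: 5 is a Miller–Rabin witness and 1025 is composite.

yes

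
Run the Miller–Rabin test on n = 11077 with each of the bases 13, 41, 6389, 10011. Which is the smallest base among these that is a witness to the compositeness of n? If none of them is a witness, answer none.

n − 1 = 11076 = 2^2 · 2769, so s = 2 and d = 2769.
Base 13: x_0 = 13^2769 mod 11077 = 160. x_0 is neither 1 nor 11076, so continue squaring. x_1 = 160^2 mod 11077 = 3446. Reached i = s−1 = 1 without hitting −1: 13 is a Miller–Rabin witness and 11077 is composite.
Base 41: x_0 = 41^2769 mod 11077 = 10842. x_0 is neither 1 nor 11076, so continue squaring. x_1 = 10842^2 mod 11077 = 10917. Reached i = s−1 = 1 without hitting −1: 41 is a Miller–Rabin witness and 11077 is composite.
Base 6389: x_0 = 6389^2769 mod 11077 = 3921. x_0 is neither 1 nor 11076, so continue squaring. x_1 = 3921^2 mod 11077 = 10442. Reached i = s−1 = 1 without hitting −1: 6389 is a Miller–Rabin witness and 11077 is composite.
Base 10011: x_0 = 10011^2769 mod 11077 = 10495. x_0 is neither 1 nor 11076, so continue squaring. x_1 = 10495^2 mod 11077 = 6414. Reached i = s−1 = 1 without hitting −1: 10011 is a Miller–Rabin witness and 11077 is composite.
The smallest witness among the given bases is 13.

13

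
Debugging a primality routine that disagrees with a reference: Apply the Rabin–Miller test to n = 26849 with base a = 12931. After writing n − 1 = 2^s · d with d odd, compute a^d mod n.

n − 1 = 26848 = 2^5 · 839, so s = 5 and d = 839.
12931^839 mod 26849 = 3900.

3900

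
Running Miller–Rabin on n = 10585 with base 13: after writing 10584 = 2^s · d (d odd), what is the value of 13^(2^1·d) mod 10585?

n − 1 = 10584 = 2^3 · 1323, so s = 3 and d = 1323.
Repeated squaring mod 10585: 13^1 ≡ 13, 13^2 ≡ 169, 13^4 ≡ 7391, 13^8 ≡ 8281, 13^16 ≡ 5331, 13^32 ≡ 9421, 13^64 ≡ 16, 13^128 ≡ 256, 13^256 ≡ 2026, 13^512 ≡ 8281, 13^1024 ≡ 5331.
1323 = 1024 + 256 + 32 + 8 + 2 + 1, so 13^1323 ≡ 5331·2026·9421·8281·169·13 ≡ 6872 (mod 10585).
x_0 = 6872.
x_1 = 6872^2 mod 10585 = 4699.

4699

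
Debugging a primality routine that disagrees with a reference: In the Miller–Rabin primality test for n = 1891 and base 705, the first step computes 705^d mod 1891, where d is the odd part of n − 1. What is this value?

123

n − 1 = 1890 = 2^1 · 945, so s = 1 and d = 945.
By repeated squaring, 705^945 ≡ 123 (mod 1891).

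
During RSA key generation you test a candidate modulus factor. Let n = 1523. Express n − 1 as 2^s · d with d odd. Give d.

761

Halving: 1522 → 761; 761 is odd.
So 1522 = 2^1 · 761.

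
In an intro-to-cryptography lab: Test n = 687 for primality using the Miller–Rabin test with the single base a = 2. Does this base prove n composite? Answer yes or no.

n − 1 = 686 = 2^1 · 343, so s = 1 and d = 343.
x_0 = 2^343 mod 687 = 227.
x_0 ∉ {1, 686} and s = 1, so 2 is a Miller–Rabin witness and 687 is composite.

yes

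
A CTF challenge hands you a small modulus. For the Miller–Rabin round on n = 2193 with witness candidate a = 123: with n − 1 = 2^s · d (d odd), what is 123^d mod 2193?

n − 1 = 2192 = 2^4 · 137, so s = 4 and d = 137.
123^137 mod 2193 = 480.

480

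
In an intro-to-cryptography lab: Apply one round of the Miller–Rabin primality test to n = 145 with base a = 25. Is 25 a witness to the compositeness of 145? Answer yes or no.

n − 1 = 144 = 2^4 · 9, so s = 4 and d = 9.
x_0 = 25^9 mod 145 = 45.
x_0 is neither 1 nor 144, so continue squaring.
x_1 = 45^2 mod 145 = 140.
x_2 = 140^2 mod 145 = 25.
x_3 = 25^2 mod 145 = 45.
Reached i = s−1 = 3 without hitting −1: 25 is a Miller–Rabin witness and 145 is composite.

yes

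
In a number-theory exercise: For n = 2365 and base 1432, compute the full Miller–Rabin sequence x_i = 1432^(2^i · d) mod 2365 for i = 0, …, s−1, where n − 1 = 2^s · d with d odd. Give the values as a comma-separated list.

n − 1 = 2364 = 2^2 · 591, so s = 2 and d = 591.
x_0 = 1432^591 mod 2365 = 563.
x_1 = 563^2 mod 2365 = 59.

563, 59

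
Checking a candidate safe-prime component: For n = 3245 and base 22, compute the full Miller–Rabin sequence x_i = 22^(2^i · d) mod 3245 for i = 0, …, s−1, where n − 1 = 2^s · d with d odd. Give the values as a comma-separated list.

n − 1 = 3244 = 2^2 · 811, so s = 2 and d = 811.
x_0 = 22^811 mod 3245 = 1408.
x_1 = 1408^2 mod 3245 = 3014.

1408, 3014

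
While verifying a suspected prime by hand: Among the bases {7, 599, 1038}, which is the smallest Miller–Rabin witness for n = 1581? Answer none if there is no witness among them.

n − 1 = 1580 = 2^2 · 395, so s = 2 and d = 395.
Base 7: x_0 = 7^395 mod 1581 = 439. x_0 is neither 1 nor 1580, so continue squaring. x_1 = 439^2 mod 1581 = 1420. Reached i = s−1 = 1 without hitting −1: 7 is a Miller–Rabin witness and 1581 is composite.
Base 599: x_0 = 599^395 mod 1581 = 149. x_0 is neither 1 nor 1580, so continue squaring. x_1 = 149^2 mod 1581 = 67. Reached i = s−1 = 1 without hitting −1: 599 is a Miller–Rabin witness and 1581 is composite.
Base 1038: x_0 = 1038^395 mod 1581 = 681. x_0 is neither 1 nor 1580, so continue squaring. x_1 = 681^2 mod 1581 = 528. Reached i = s−1 = 1 without hitting −1: 1038 is a Miller–Rabin witness and 1581 is composite.
The smallest witness among the given bases is 7.

7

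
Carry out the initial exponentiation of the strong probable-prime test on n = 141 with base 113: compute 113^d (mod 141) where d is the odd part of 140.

107

n − 1 = 140 = 2^2 · 35, so s = 2 and d = 35.
Repeated squaring mod 141: 113^1 ≡ 113, 113^2 ≡ 79, 113^4 ≡ 37, 113^8 ≡ 100, 113^16 ≡ 130, 113^32 ≡ 121.
35 = 32 + 2 + 1, so 113^35 ≡ 121·79·113 ≡ 107 (mod 141).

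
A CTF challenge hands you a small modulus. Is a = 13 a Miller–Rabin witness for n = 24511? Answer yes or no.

n − 1 = 24510 = 2^1 · 12255, so s = 1 and d = 12255.
Repeated squaring mod 24511: 13^1 ≡ 13, 13^2 ≡ 169, 13^4 ≡ 4050, 13^8 ≡ 4641, 13^16 ≡ 18223, 13^32 ≡ 2701, 13^64 ≡ 15634, 13^128 ≡ 22775, 13^256 ≡ 23354, 13^512 ≡ 15055, 13^1024 ≡ 24319, 13^2048 ≡ 12353, 13^4096 ≡ 15634, 13^8192 ≡ 22775.
12255 = 8192 + 2048 + 1024 + 512 + 256 + 128 + 64 + 16 + 8 + 4 + 2 + 1, so 13^12255 ≡ 22775·12353·24319·15055·23354·22775·15634·18223·4641·4050·169·13 ≡ 12634 (mod 24511).
x_0 = 13^12255 mod 24511 = 12634.
x_0 ∉ {1, 24510} and s = 1, so 13 is a Miller–Rabin witness and 24511 is composite.

yes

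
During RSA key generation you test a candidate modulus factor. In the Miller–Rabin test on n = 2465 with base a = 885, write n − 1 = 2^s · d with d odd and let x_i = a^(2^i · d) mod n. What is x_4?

1480

n − 1 = 2464 = 2^5 · 77, so s = 5 and d = 77.
x_0 = 885^77 mod 2465 = 2245.
x_1 = 2245^2 mod 2465 = 1565.
x_2 = 1565^2 mod 2465 = 1480.
x_3 = 1480^2 mod 2465 = 1480.
x_4 = 1480^2 mod 2465 = 1480.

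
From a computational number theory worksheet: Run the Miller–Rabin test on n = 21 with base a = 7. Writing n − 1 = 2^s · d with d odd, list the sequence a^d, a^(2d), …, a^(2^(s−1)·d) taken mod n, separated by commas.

n − 1 = 20 = 2^2 · 5, so s = 2 and d = 5.
x_0 = 7^5 mod 21 = 7.
x_1 = 7^2 mod 21 = 7.

7, 7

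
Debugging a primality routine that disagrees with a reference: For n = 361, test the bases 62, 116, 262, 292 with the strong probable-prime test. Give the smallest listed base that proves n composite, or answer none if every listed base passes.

none

n − 1 = 360 = 2^3 · 45, so s = 3 and d = 45.
Base 62: x_0 = 62^45 mod 361 = 1. x_0 = 1, so 62 is not a witness.
Base 116: x_0 = 116^45 mod 361 = 360. x_0 = 360 ≡ −1, so 116 is not a witness.
Base 262: x_0 = 262^45 mod 361 = 360. x_0 = 360 ≡ −1, so 262 is not a witness.
Base 292: x_0 = 292^45 mod 361 = 1. x_0 = 1, so 292 is not a witness.
No listed base is a witness for 361.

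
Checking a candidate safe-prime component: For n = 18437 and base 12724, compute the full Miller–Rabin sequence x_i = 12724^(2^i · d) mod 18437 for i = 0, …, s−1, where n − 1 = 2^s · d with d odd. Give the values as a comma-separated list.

n − 1 = 18436 = 2^2 · 4609, so s = 2 and d = 4609.
x_0 = 12724^4609 mod 18437 = 15106.
x_1 = 15106^2 mod 18437 = 14924.

15106, 14924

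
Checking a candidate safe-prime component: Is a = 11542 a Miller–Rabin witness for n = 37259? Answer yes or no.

yes

n − 1 = 37258 = 2^1 · 18629, so s = 1 and d = 18629.
Repeated squaring mod 37259: 11542^1 ≡ 11542, 11542^2 ≡ 16839, 11542^4 ≡ 10931, 11542^8 ≡ 34407, 11542^16 ≡ 11442, 11542^32 ≡ 28497, 11542^64 ≡ 19104, 11542^128 ≡ 10911, 11542^256 ≡ 7416, 11542^512 ≡ 2772, 11542^1024 ≡ 8630, 11542^2048 ≡ 33418, 11542^4096 ≡ 35976, 11542^8192 ≡ 6693, 11542^16384 ≡ 10931.
18629 = 16384 + 2048 + 128 + 64 + 4 + 1, so 11542^18629 ≡ 10931·33418·10911·19104·10931·11542 ≡ 15559 (mod 37259).
x_0 = 11542^18629 mod 37259 = 15559.
x_0 ∉ {1, 37258} and s = 1, so 11542 is a Miller–Rabin witness and 37259 is composite.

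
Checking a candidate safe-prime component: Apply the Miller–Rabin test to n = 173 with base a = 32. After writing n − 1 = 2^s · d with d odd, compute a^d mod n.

n − 1 = 172 = 2^2 · 43, so s = 2 and d = 43.
32^43 mod 173 = 80.

80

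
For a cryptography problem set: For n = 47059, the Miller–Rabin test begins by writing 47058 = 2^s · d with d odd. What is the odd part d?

23529

Halving: 47058 → 23529; 23529 is odd.
So 47058 = 2^1 · 23529.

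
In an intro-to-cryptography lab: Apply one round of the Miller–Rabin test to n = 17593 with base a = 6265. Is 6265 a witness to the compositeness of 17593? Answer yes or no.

n − 1 = 17592 = 2^3 · 2199, so s = 3 and d = 2199.
x_0 = 6265^2199 mod 17593 = 1686.
x_0 is neither 1 nor 17592, so continue squaring.
x_1 = 1686^2 mod 17593 = 10123.
x_2 = 10123^2 mod 17593 = 13497.
Reached i = s−1 = 2 without hitting −1: 6265 is a Miller–Rabin witness and 17593 is composite.

yes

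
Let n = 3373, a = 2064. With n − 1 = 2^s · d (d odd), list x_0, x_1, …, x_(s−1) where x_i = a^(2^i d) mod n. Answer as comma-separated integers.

1105, 3372

n − 1 = 3372 = 2^2 · 843, so s = 2 and d = 843.
x_0 = 2064^843 mod 3373 = 1105.
x_1 = 1105^2 mod 3373 = 3372.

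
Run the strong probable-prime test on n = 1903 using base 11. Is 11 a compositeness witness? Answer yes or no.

yes

n − 1 = 1902 = 2^1 · 951, so s = 1 and d = 951.
Repeated squaring mod 1903: 11^1 ≡ 11, 11^2 ≡ 121, 11^4 ≡ 1320, 11^8 ≡ 1155, 11^16 ≡ 22, 11^32 ≡ 484, 11^64 ≡ 187, 11^128 ≡ 715, 11^256 ≡ 1221, 11^512 ≡ 792.
951 = 512 + 256 + 128 + 32 + 16 + 4 + 2 + 1, so 11^951 ≡ 792·1221·715·484·22·1320·121·11 ≡ 704 (mod 1903).
x_0 = 11^951 mod 1903 = 704.
x_0 ∉ {1, 1902} and s = 1, so 11 is a Miller–Rabin witness and 1903 is composite.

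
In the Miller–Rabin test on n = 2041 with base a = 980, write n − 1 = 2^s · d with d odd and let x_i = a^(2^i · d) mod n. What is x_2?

n − 1 = 2040 = 2^3 · 255, so s = 3 and d = 255.
Repeated squaring mod 2041: 980^1 ≡ 980, 980^2 ≡ 1130, 980^4 ≡ 1275, 980^8 ≡ 989, 980^16 ≡ 482, 980^32 ≡ 1691, 980^64 ≡ 40, 980^128 ≡ 1600.
255 = 128 + 64 + 32 + 16 + 8 + 4 + 2 + 1, so 980^255 ≡ 1600·40·1691·482·989·1275·1130·980 ≡ 1321 (mod 2041).
x_0 = 1321.
x_1 = 1321^2 mod 2041 = 2027.
x_2 = 2027^2 mod 2041 = 196.

196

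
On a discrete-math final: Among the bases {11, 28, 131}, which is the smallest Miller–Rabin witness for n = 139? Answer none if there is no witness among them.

none

n − 1 = 138 = 2^1 · 69, so s = 1 and d = 69.
Base 11: x_0 = 11^69 mod 139 = 1. x_0 = 1, so 11 is not a witness.
Base 28: x_0 = 28^69 mod 139 = 1. x_0 = 1, so 28 is not a witness.
Base 131: x_0 = 131^69 mod 139 = 1. x_0 = 1, so 131 is not a witness.
No listed base is a witness for 139.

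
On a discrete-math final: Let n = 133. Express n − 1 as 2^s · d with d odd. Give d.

33

Halving: 132 → 66 → 33; 33 is odd.
So 132 = 2^2 · 33.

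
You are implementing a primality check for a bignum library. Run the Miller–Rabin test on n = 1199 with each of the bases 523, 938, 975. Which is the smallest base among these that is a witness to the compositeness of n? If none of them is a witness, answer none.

n − 1 = 1198 = 2^1 · 599, so s = 1 and d = 599.
Base 523: x_0 = 523^599 mod 1199 = 651. x_0 ∉ {1, 1198} and s = 1, so 523 is a Miller–Rabin witness and 1199 is composite.
Base 938: x_0 = 938^599 mod 1199 = 620. x_0 ∉ {1, 1198} and s = 1, so 938 is a Miller–Rabin witness and 1199 is composite.
Base 975: x_0 = 975^599 mod 1199 = 800. x_0 ∉ {1, 1198} and s = 1, so 975 is a Miller–Rabin witness and 1199 is composite.
The smallest witness among the given bases is 523.

523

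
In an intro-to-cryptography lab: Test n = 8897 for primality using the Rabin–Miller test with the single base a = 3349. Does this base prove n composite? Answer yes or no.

n − 1 = 8896 = 2^6 · 139, so s = 6 and d = 139.
x_0 = 3349^139 mod 8897 = 962.
x_0 is neither 1 nor 8896, so continue squaring.
x_1 = 962^2 mod 8897 = 156.
x_2 = 156^2 mod 8897 = 6542.
x_3 = 6542^2 mod 8897 = 3194.
x_4 = 3194^2 mod 8897 = 5674.
x_5 = 5674^2 mod 8897 = 4930.
Reached i = s−1 = 5 without hitting −1: 3349 is a Miller–Rabin witness and 8897 is composite.

yes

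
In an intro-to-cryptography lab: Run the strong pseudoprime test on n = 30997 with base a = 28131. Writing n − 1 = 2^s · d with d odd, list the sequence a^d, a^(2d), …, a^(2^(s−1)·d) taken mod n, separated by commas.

10206, 12516

n − 1 = 30996 = 2^2 · 7749, so s = 2 and d = 7749.
x_0 = 28131^7749 mod 30997 = 10206.
x_1 = 10206^2 mod 30997 = 12516.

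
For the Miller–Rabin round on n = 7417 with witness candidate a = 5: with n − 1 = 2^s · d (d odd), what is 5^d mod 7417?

2198

n − 1 = 7416 = 2^3 · 927, so s = 3 and d = 927.
5^927 mod 7417 = 2198.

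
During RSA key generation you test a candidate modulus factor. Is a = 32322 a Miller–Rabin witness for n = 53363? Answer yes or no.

n − 1 = 53362 = 2^1 · 26681, so s = 1 and d = 26681.
x_0 = 32322^26681 mod 53363 = 18695.
x_0 ∉ {1, 53362} and s = 1, so 32322 is a Miller–Rabin witness and 53363 is composite.

yes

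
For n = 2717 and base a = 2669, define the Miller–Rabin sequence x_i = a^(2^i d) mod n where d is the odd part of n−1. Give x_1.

1043

n − 1 = 2716 = 2^2 · 679, so s = 2 and d = 679.
x_0 = 2669^679 mod 2717 = 1317.
x_1 = 1317^2 mod 2717 = 1043.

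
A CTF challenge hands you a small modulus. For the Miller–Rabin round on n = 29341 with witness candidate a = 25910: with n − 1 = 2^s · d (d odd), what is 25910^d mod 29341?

4330

n − 1 = 29340 = 2^2 · 7335, so s = 2 and d = 7335.
Repeated squaring mod 29341: 25910^1 ≡ 25910, 25910^2 ≡ 6020, 25910^4 ≡ 4265, 25910^8 ≡ 28146, 25910^16 ≡ 19657, 25910^32 ≡ 6020, 25910^64 ≡ 4265, 25910^128 ≡ 28146, 25910^256 ≡ 19657, 25910^512 ≡ 6020, 25910^1024 ≡ 4265, 25910^2048 ≡ 28146, 25910^4096 ≡ 19657.
7335 = 4096 + 2048 + 1024 + 128 + 32 + 4 + 2 + 1, so 25910^7335 ≡ 19657·28146·4265·28146·6020·4265·6020·25910 ≡ 4330 (mod 29341).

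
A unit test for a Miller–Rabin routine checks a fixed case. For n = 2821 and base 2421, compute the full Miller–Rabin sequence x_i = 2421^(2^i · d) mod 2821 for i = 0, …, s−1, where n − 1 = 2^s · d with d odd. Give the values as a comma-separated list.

1301, 1

n − 1 = 2820 = 2^2 · 705, so s = 2 and d = 705.
x_0 = 2421^705 mod 2821 = 1301.
x_1 = 1301^2 mod 2821 = 1.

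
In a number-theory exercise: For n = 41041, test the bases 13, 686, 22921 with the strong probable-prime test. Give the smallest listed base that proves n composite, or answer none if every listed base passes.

13

n − 1 = 41040 = 2^4 · 2565, so s = 4 and d = 2565.
Base 13: x_0 = 13^2565 mod 41041 = 1924. x_0 is neither 1 nor 41040, so continue squaring. x_1 = 1924^2 mod 41041 = 8086. x_2 = 8086^2 mod 41041 = 5083. x_3 = 5083^2 mod 41041 = 22100. Reached i = s−1 = 3 without hitting −1: 13 is a Miller–Rabin witness and 41041 is composite.
Base 686: x_0 = 686^2565 mod 41041 = 39480. x_0 is neither 1 nor 41040, so continue squaring. x_1 = 39480^2 mod 41041 = 15302. x_2 = 15302^2 mod 41041 = 12299. x_3 = 12299^2 mod 41041 = 29316. Reached i = s−1 = 3 without hitting −1: 686 is a Miller–Rabin witness and 41041 is composite.
Base 22921: x_0 = 22921^2565 mod 41041 = 4542. x_0 is neither 1 nor 41040, so continue squaring. x_1 = 4542^2 mod 41041 = 27182. x_2 = 27182^2 mod 41041 = 1. x_2 = 1 but x_1 ≠ ±1, a nontrivial square root of 1 — 22921 is a witness and 41041 is composite.
The smallest witness among the given bases is 13.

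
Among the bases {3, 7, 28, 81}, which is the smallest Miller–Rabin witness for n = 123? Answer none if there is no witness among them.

3

n − 1 = 122 = 2^1 · 61, so s = 1 and d = 61.
Base 3: x_0 = 3^61 mod 123 = 120. x_0 ∉ {1, 122} and s = 1, so 3 is a Miller–Rabin witness and 123 is composite.
Base 7: x_0 = 7^61 mod 123 = 34. x_0 ∉ {1, 122} and s = 1, so 7 is a Miller–Rabin witness and 123 is composite.
Base 28: x_0 = 28^61 mod 123 = 13. x_0 ∉ {1, 122} and s = 1, so 28 is a Miller–Rabin witness and 123 is composite.
Base 81: x_0 = 81^61 mod 123 = 81. x_0 ∉ {1, 122} and s = 1, so 81 is a Miller–Rabin witness and 123 is composite.
The smallest witness among the given bases is 3.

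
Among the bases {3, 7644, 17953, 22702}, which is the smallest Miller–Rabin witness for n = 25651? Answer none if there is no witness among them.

3

n − 1 = 25650 = 2^1 · 12825, so s = 1 and d = 12825.
Base 3: x_0 = 3^12825 mod 25651 = 11636. x_0 ∉ {1, 25650} and s = 1, so 3 is a Miller–Rabin witness and 25651 is composite.
Base 7644: x_0 = 7644^12825 mod 25651 = 16538. x_0 ∉ {1, 25650} and s = 1, so 7644 is a Miller–Rabin witness and 25651 is composite.
Base 17953: x_0 = 17953^12825 mod 25651 = 7670. x_0 ∉ {1, 25650} and s = 1, so 17953 is a Miller–Rabin witness and 25651 is composite.
Base 22702: x_0 = 22702^12825 mod 25651 = 24849. x_0 ∉ {1, 25650} and s = 1, so 22702 is a Miller–Rabin witness and 25651 is composite.
The smallest witness among the given bases is 3.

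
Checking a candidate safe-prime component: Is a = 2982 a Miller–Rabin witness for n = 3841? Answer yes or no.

n − 1 = 3840 = 2^8 · 15, so s = 8 and d = 15.
x_0 = 2982^15 mod 3841 = 2551.
x_0 is neither 1 nor 3840, so continue squaring.
x_1 = 2551^2 mod 3841 = 947.
x_2 = 947^2 mod 3841 = 1856.
x_3 = 1856^2 mod 3841 = 3200.
x_4 = 3200^2 mod 3841 = 3735.
x_5 = 3735^2 mod 3841 = 3554.
x_6 = 3554^2 mod 3841 = 1708.
x_7 = 1708^2 mod 3841 = 1945.
Reached i = s−1 = 7 without hitting −1: 2982 is a Miller–Rabin witness and 3841 is composite.

yes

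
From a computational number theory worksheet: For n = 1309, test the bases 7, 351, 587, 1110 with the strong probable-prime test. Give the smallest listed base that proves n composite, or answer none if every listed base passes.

7

n − 1 = 1308 = 2^2 · 327, so s = 2 and d = 327.
Base 7: x_0 = 7^327 mod 1309 = 182. x_0 is neither 1 nor 1308, so continue squaring. x_1 = 182^2 mod 1309 = 399. Reached i = s−1 = 1 without hitting −1: 7 is a Miller–Rabin witness and 1309 is composite.
Base 351: x_0 = 351^327 mod 1309 = 428. x_0 is neither 1 nor 1308, so continue squaring. x_1 = 428^2 mod 1309 = 1233. Reached i = s−1 = 1 without hitting −1: 351 is a Miller–Rabin witness and 1309 is composite.
Base 587: x_0 = 587^327 mod 1309 = 104. x_0 is neither 1 nor 1308, so continue squaring. x_1 = 104^2 mod 1309 = 344. Reached i = s−1 = 1 without hitting −1: 587 is a Miller–Rabin witness and 1309 is composite.
Base 1110: x_0 = 1110^327 mod 1309 = 197. x_0 is neither 1 nor 1308, so continue squaring. x_1 = 197^2 mod 1309 = 848. Reached i = s−1 = 1 without hitting −1: 1110 is a Miller–Rabin witness and 1309 is composite.
The smallest witness among the given bases is 7.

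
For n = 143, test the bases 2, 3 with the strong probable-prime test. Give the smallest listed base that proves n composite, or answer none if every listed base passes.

n − 1 = 142 = 2^1 · 71, so s = 1 and d = 71.
Base 2: x_0 = 2^71 mod 143 = 46. x_0 ∉ {1, 142} and s = 1, so 2 is a Miller–Rabin witness and 143 is composite.
Base 3: x_0 = 3^71 mod 143 = 113. x_0 ∉ {1, 142} and s = 1, so 3 is a Miller–Rabin witness and 143 is composite.
The smallest witness among the given bases is 2.

2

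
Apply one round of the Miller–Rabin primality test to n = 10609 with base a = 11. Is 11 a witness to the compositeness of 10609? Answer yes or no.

yes

n − 1 = 10608 = 2^4 · 663, so s = 4 and d = 663.
By repeated squaring, 11^663 ≡ 4119 (mod 10609).
x_0 = 11^663 mod 10609 = 4119.
x_0 is neither 1 nor 10608, so continue squaring.
x_1 = 4119^2 mod 10609 = 2370.
x_2 = 2370^2 mod 10609 = 4739.
x_3 = 4739^2 mod 10609 = 9477.
Reached i = s−1 = 3 without hitting −1: 11 is a Miller–Rabin witness and 10609 is composite.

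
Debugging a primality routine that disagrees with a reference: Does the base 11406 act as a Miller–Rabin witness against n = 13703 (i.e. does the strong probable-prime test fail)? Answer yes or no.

yes

n − 1 = 13702 = 2^1 · 6851, so s = 1 and d = 6851.
Repeated squaring mod 13703: 11406^1 ≡ 11406, 11406^2 ≡ 554, 11406^4 ≡ 5450, 11406^8 ≡ 8099, 11406^16 ≡ 11243, 11406^32 ≡ 8577, 11406^64 ≡ 7225, 11406^128 ≡ 5898, 11406^256 ≡ 8190, 11406^512 ≡ 13618, 11406^1024 ≡ 7225, 11406^2048 ≡ 5898, 11406^4096 ≡ 8190.
6851 = 4096 + 2048 + 512 + 128 + 64 + 2 + 1, so 11406^6851 ≡ 8190·5898·13618·5898·7225·554·11406 ≡ 5442 (mod 13703).
x_0 = 11406^6851 mod 13703 = 5442.
x_0 ∉ {1, 13702} and s = 1, so 11406 is a Miller–Rabin witness and 13703 is composite.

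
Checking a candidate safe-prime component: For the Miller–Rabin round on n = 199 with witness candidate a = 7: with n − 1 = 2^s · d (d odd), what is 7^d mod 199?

1

n − 1 = 198 = 2^1 · 99, so s = 1 and d = 99.
Repeated squaring mod 199: 7^1 ≡ 7, 7^2 ≡ 49, 7^4 ≡ 13, 7^8 ≡ 169, 7^16 ≡ 104, 7^32 ≡ 70, 7^64 ≡ 124.
99 = 64 + 32 + 2 + 1, so 7^99 ≡ 124·70·49·7 ≡ 1 (mod 199).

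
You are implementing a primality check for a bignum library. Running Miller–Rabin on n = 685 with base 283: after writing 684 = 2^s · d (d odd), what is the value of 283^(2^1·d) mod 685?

629

n − 1 = 684 = 2^2 · 171, so s = 2 and d = 171.
x_0 = 283^171 mod 685 = 402.
x_1 = 402^2 mod 685 = 629.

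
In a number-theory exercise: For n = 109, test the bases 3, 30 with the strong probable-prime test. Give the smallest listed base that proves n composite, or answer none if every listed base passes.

none

n − 1 = 108 = 2^2 · 27, so s = 2 and d = 27.
Base 3: x_0 = 3^27 mod 109 = 1. x_0 = 1, so 3 is not a witness.
Base 30: x_0 = 30^27 mod 109 = 33. x_0 is neither 1 nor 108, so continue squaring. x_1 = 33^2 mod 109 = 108. x_1 ≡ −1, so 30 is not a witness.
No listed base is a witness for 109.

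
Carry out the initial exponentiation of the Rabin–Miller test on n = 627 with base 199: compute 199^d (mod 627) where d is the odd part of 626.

232

n − 1 = 626 = 2^1 · 313, so s = 1 and d = 313.
199^313 mod 627 = 232.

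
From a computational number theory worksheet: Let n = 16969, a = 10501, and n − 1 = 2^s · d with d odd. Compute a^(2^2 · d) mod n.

n − 1 = 16968 = 2^3 · 2121, so s = 3 and d = 2121.
Repeated squaring mod 16969: 10501^1 ≡ 10501, 10501^2 ≡ 6439, 10501^4 ≡ 5454, 10501^8 ≡ 16428, 10501^16 ≡ 4208, 10501^32 ≡ 8597, 10501^64 ≡ 8414, 10501^128 ≡ 728, 10501^256 ≡ 3945, 10501^512 ≡ 2452, 10501^1024 ≡ 5278, 10501^2048 ≡ 11155.
2121 = 2048 + 64 + 8 + 1, so 10501^2121 ≡ 11155·8414·16428·10501 ≡ 2368 (mod 16969).
x_0 = 2368.
x_1 = 2368^2 mod 16969 = 7654.
x_2 = 7654^2 mod 16969 = 6728.

6728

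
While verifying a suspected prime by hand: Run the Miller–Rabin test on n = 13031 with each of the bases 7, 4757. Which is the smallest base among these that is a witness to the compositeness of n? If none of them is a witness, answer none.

n − 1 = 13030 = 2^1 · 6515, so s = 1 and d = 6515.
Base 7: x_0 = 7^6515 mod 13031 = 6792. x_0 ∉ {1, 13030} and s = 1, so 7 is a Miller–Rabin witness and 13031 is composite.
Base 4757: x_0 = 4757^6515 mod 13031 = 796. x_0 ∉ {1, 13030} and s = 1, so 4757 is a Miller–Rabin witness and 13031 is composite.
The smallest witness among the given bases is 7.

7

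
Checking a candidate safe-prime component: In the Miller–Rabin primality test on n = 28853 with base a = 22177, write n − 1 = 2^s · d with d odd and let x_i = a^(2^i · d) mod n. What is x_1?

14796

n − 1 = 28852 = 2^2 · 7213, so s = 2 and d = 7213.
x_0 = 22177^7213 mod 28853 = 10451.
x_1 = 10451^2 mod 28853 = 14796.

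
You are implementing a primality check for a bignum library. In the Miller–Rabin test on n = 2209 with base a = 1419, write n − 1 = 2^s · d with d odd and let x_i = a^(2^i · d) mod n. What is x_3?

n − 1 = 2208 = 2^5 · 69, so s = 5 and d = 69.
x_0 = 1419^69 mod 2209 = 1317.
x_1 = 1317^2 mod 2209 = 424.
x_2 = 424^2 mod 2209 = 847.
x_3 = 847^2 mod 2209 = 1693.

1693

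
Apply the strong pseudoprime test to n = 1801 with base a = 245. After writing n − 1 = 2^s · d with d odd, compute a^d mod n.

977

n − 1 = 1800 = 2^3 · 225, so s = 3 and d = 225.
Repeated squaring mod 1801: 245^1 ≡ 245, 245^2 ≡ 592, 245^4 ≡ 1070, 245^8 ≡ 1265, 245^16 ≡ 937, 245^32 ≡ 882, 245^64 ≡ 1693, 245^128 ≡ 858.
225 = 128 + 64 + 32 + 1, so 245^225 ≡ 858·1693·882·245 ≡ 977 (mod 1801).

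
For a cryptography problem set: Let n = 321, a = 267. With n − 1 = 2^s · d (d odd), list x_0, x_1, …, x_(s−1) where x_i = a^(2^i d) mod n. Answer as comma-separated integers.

n − 1 = 320 = 2^6 · 5, so s = 6 and d = 5.
x_0 = 267^5 mod 321 = 117.
x_1 = 117^2 mod 321 = 207.
x_2 = 207^2 mod 321 = 156.
x_3 = 156^2 mod 321 = 261.
x_4 = 261^2 mod 321 = 69.
x_5 = 69^2 mod 321 = 267.

117, 207, 156, 261, 69, 267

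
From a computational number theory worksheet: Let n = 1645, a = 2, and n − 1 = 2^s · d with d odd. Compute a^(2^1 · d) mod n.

694

n − 1 = 1644 = 2^2 · 411, so s = 2 and d = 411.
x_0 = 2^411 mod 1645 = 288.
x_1 = 288^2 mod 1645 = 694.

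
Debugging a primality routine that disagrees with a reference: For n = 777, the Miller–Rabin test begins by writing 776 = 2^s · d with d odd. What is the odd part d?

97

Halving: 776 → 388 → 194 → 97; 97 is odd.
So 776 = 2^3 · 97.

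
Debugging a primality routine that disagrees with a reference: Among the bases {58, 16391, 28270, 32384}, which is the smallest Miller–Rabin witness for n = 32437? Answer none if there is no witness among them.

n − 1 = 32436 = 2^2 · 8109, so s = 2 and d = 8109.
Base 58: x_0 = 58^8109 mod 32437 = 1. x_0 = 1, so 58 is not a witness.
Base 16391: x_0 = 16391^8109 mod 32437 = 27600. x_0 is neither 1 nor 32436, so continue squaring. x_1 = 27600^2 mod 32437 = 9492. Reached i = s−1 = 1 without hitting −1: 16391 is a Miller–Rabin witness and 32437 is composite.
Base 28270: x_0 = 28270^8109 mod 32437 = 24164. x_0 is neither 1 nor 32436, so continue squaring. x_1 = 24164^2 mod 32437 = 459. Reached i = s−1 = 1 without hitting −1: 28270 is a Miller–Rabin witness and 32437 is composite.
Base 32384: x_0 = 32384^8109 mod 32437 = 12224. x_0 is neither 1 nor 32436, so continue squaring. x_1 = 12224^2 mod 32437 = 21354. Reached i = s−1 = 1 without hitting −1: 32384 is a Miller–Rabin witness and 32437 is composite.
The smallest witness among the given bases is 16391.

16391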